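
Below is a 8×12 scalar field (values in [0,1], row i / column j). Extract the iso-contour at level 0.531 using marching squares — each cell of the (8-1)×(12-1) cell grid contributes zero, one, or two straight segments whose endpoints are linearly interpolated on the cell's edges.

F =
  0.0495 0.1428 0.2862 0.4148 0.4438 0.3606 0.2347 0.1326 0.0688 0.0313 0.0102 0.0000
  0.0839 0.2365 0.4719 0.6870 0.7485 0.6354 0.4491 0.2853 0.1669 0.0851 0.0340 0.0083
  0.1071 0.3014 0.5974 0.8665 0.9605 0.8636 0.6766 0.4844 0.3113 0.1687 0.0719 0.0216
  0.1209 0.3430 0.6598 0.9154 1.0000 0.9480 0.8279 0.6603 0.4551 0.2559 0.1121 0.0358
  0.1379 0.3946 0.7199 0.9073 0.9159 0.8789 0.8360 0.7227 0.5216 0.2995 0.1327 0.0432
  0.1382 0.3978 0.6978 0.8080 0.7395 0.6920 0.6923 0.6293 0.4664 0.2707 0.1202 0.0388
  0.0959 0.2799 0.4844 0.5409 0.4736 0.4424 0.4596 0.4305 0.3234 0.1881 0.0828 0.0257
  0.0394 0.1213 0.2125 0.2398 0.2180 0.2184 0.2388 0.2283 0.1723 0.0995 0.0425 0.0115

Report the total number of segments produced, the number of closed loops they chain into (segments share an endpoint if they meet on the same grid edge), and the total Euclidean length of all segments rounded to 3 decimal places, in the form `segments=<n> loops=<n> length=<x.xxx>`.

segments=24 loops=1 length=19.646

cell (0,2): code 0100 → (0.427,3.000)–(1.000,2.275)
cell (0,3): code 1100 → (0.286,4.000)–(0.427,3.000)
cell (0,4): code 1100 → (0.620,5.000)–(0.286,4.000)
cell (0,5): code 1000 → (1.000,5.560)–(0.620,5.000)
cell (1,1): code 0100 → (1.471,2.000)–(2.000,1.776)
cell (1,2): code 1110 → (1.000,2.275)–(1.471,2.000)
cell (1,5): code 1101 → (1.360,6.000)–(1.000,5.560)
cell (1,6): code 1000 → (2.000,6.758)–(1.360,6.000)
cell (2,1): code 0110 → (2.000,1.776)–(3.000,1.593)
cell (2,6): code 1101 → (2.265,7.000)–(2.000,6.758)
cell (2,7): code 1000 → (3.000,7.630)–(2.265,7.000)
cell (3,1): code 0110 → (3.000,1.593)–(4.000,1.419)
cell (3,7): code 1001 → (4.000,7.953)–(3.000,7.630)
cell (4,1): code 0110 → (4.000,1.419)–(5.000,1.444)
cell (4,7): code 1001 → (5.000,7.603)–(4.000,7.953)
cell (5,1): code 0010 → (5.000,1.444)–(5.782,2.000)
cell (5,2): code 0111 → (5.782,2.000)–(6.000,2.825)
cell (5,3): code 1011 → (6.000,3.147)–(5.784,4.000)
cell (5,4): code 0011 → (5.784,4.000)–(5.645,5.000)
cell (5,5): code 0011 → (5.645,5.000)–(5.693,6.000)
cell (5,6): code 0011 → (5.693,6.000)–(5.494,7.000)
cell (5,7): code 0001 → (5.494,7.000)–(5.000,7.603)
cell (6,2): code 0010 → (6.000,2.825)–(6.033,3.000)
cell (6,3): code 0001 → (6.033,3.000)–(6.000,3.147)
total: 24 segments, chained into 1 closed loop(s), length Σ = 19.646463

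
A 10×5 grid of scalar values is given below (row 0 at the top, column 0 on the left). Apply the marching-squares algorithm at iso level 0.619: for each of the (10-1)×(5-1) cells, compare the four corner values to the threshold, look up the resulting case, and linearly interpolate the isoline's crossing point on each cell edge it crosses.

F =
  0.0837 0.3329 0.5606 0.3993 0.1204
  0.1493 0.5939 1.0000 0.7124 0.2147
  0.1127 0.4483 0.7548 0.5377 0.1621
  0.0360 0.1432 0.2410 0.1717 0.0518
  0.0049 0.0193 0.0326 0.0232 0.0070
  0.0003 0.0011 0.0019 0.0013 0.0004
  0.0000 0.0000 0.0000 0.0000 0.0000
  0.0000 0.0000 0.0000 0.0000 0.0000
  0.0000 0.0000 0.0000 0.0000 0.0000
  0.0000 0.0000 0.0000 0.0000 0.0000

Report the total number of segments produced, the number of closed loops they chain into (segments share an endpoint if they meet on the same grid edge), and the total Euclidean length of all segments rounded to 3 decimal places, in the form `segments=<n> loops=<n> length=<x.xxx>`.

segments=8 loops=1 length=6.255

cell (0,1): code 0100 → (0.133,2.000)–(1.000,1.062)
cell (0,2): code 1100 → (0.702,3.000)–(0.133,2.000)
cell (0,3): code 1000 → (1.000,3.188)–(0.702,3.000)
cell (1,1): code 0110 → (1.000,1.062)–(2.000,1.557)
cell (1,2): code 1011 → (2.000,2.626)–(1.535,3.000)
cell (1,3): code 0001 → (1.535,3.000)–(1.000,3.188)
cell (2,1): code 0010 → (2.000,1.557)–(2.264,2.000)
cell (2,2): code 0001 → (2.264,2.000)–(2.000,2.626)
total: 8 segments, chained into 1 closed loop(s), length Σ = 6.255170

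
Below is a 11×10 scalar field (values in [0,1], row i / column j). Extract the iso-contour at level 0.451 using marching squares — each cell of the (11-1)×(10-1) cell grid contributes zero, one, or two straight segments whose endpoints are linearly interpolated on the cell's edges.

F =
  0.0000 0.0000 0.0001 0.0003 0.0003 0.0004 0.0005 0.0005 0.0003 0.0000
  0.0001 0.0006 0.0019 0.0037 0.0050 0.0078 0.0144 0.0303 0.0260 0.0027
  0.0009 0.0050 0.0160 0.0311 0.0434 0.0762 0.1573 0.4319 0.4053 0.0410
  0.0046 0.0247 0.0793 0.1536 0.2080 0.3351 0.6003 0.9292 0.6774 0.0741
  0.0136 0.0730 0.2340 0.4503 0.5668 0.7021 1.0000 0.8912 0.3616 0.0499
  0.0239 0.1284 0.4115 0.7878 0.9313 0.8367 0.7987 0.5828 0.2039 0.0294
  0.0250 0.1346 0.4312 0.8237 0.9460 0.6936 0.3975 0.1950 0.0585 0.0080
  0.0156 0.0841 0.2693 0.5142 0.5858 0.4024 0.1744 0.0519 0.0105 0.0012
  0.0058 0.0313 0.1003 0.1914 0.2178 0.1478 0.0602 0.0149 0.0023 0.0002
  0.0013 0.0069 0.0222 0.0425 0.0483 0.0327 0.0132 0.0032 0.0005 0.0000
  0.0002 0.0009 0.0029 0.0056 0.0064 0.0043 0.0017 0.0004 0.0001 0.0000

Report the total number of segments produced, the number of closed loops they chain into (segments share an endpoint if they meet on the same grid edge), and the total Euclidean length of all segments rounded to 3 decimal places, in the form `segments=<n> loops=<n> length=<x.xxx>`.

segments=22 loops=1 length=17.700

cell (2,5): code 0100 → (2.663,6.000)–(3.000,5.437)
cell (2,6): code 1100 → (2.038,7.000)–(2.663,6.000)
cell (2,7): code 1100 → (2.168,8.000)–(2.038,7.000)
cell (2,8): code 1000 → (3.000,8.375)–(2.168,8.000)
cell (3,3): code 0100 → (3.677,4.000)–(4.000,3.006)
cell (3,4): code 1100 → (3.316,5.000)–(3.677,4.000)
cell (3,5): code 1110 → (3.000,5.437)–(3.316,5.000)
cell (3,7): code 1011 → (4.000,7.831)–(3.717,8.000)
cell (3,8): code 0001 → (3.717,8.000)–(3.000,8.375)
cell (4,2): code 0100 → (4.002,3.000)–(5.000,2.105)
cell (4,3): code 1110 → (4.000,3.006)–(4.002,3.000)
cell (4,7): code 1001 → (5.000,7.348)–(4.000,7.831)
cell (5,2): code 0110 → (5.000,2.105)–(6.000,2.050)
cell (5,5): code 1011 → (6.000,5.819)–(5.867,6.000)
cell (5,6): code 0011 → (5.867,6.000)–(5.340,7.000)
cell (5,7): code 0001 → (5.340,7.000)–(5.000,7.348)
cell (6,2): code 0110 → (6.000,2.050)–(7.000,2.742)
cell (6,4): code 1011 → (7.000,4.735)–(6.833,5.000)
cell (6,5): code 0001 → (6.833,5.000)–(6.000,5.819)
cell (7,2): code 0010 → (7.000,2.742)–(7.196,3.000)
cell (7,3): code 0011 → (7.196,3.000)–(7.366,4.000)
cell (7,4): code 0001 → (7.366,4.000)–(7.000,4.735)
total: 22 segments, chained into 1 closed loop(s), length Σ = 17.699858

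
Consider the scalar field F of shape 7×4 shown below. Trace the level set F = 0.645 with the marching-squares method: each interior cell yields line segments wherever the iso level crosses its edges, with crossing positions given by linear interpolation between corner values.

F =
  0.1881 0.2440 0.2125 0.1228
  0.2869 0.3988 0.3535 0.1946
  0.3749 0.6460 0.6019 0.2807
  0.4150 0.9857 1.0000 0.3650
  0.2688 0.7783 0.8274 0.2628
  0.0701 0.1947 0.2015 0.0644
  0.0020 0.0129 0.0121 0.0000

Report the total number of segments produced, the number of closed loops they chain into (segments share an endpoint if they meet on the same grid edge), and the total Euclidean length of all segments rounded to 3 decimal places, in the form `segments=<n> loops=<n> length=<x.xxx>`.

segments=10 loops=1 length=7.094

cell (1,0): code 0100 → (1.996,1.000)–(2.000,0.996)
cell (1,1): code 1000 → (2.000,1.023)–(1.996,1.000)
cell (2,0): code 0110 → (2.000,0.996)–(3.000,0.403)
cell (2,1): code 1101 → (2.108,2.000)–(2.000,1.023)
cell (2,2): code 1000 → (3.000,2.559)–(2.108,2.000)
cell (3,0): code 0110 → (3.000,0.403)–(4.000,0.738)
cell (3,2): code 1001 → (4.000,2.323)–(3.000,2.559)
cell (4,0): code 0010 → (4.000,0.738)–(4.228,1.000)
cell (4,1): code 0011 → (4.228,1.000)–(4.291,2.000)
cell (4,2): code 0001 → (4.291,2.000)–(4.000,2.323)
total: 10 segments, chained into 1 closed loop(s), length Σ = 7.093628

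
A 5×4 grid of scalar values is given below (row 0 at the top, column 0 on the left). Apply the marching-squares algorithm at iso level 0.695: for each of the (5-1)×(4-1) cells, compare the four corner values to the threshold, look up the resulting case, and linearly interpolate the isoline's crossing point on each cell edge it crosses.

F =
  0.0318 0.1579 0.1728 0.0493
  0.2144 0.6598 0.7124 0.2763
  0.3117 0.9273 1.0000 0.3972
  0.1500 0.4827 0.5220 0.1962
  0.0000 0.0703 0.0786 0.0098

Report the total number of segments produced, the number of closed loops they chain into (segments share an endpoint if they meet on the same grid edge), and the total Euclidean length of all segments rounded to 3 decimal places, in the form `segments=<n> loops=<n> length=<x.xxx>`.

cell (0,1): code 0100 → (0.968,2.000)–(1.000,1.669)
cell (0,2): code 1000 → (1.000,2.040)–(0.968,2.000)
cell (1,0): code 0100 → (1.132,1.000)–(2.000,0.623)
cell (1,1): code 1110 → (1.000,1.669)–(1.132,1.000)
cell (1,2): code 1001 → (2.000,2.506)–(1.000,2.040)
cell (2,0): code 0010 → (2.000,0.623)–(2.522,1.000)
cell (2,1): code 0011 → (2.522,1.000)–(2.638,2.000)
cell (2,2): code 0001 → (2.638,2.000)–(2.000,2.506)
total: 8 segments, chained into 1 closed loop(s), length Σ = 5.581326

segments=8 loops=1 length=5.581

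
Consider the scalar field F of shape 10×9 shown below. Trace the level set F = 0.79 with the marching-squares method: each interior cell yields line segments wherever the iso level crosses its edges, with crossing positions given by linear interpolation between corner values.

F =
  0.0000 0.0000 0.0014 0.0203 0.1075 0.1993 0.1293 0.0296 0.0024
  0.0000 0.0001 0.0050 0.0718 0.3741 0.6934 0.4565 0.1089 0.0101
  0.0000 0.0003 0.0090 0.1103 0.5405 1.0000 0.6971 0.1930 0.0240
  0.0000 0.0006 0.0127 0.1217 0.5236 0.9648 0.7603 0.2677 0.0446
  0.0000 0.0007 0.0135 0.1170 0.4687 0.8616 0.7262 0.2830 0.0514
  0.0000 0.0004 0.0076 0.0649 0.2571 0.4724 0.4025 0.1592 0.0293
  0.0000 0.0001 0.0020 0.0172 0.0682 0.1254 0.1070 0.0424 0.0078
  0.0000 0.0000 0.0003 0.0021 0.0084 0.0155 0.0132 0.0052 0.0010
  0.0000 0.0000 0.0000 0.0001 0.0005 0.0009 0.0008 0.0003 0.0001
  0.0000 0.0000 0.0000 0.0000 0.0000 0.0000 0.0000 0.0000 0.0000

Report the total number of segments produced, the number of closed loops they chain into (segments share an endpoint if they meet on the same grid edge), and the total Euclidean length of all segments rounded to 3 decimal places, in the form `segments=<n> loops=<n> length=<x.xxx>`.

cell (1,4): code 0100 → (1.315,5.000)–(2.000,4.543)
cell (1,5): code 1000 → (2.000,5.693)–(1.315,5.000)
cell (2,4): code 0110 → (2.000,4.543)–(3.000,4.604)
cell (2,5): code 1001 → (3.000,5.855)–(2.000,5.693)
cell (3,4): code 0110 → (3.000,4.604)–(4.000,4.818)
cell (3,5): code 1001 → (4.000,5.529)–(3.000,5.855)
cell (4,4): code 0010 → (4.000,4.818)–(4.184,5.000)
cell (4,5): code 0001 → (4.184,5.000)–(4.000,5.529)
total: 8 segments, chained into 1 closed loop(s), length Σ = 6.706035

segments=8 loops=1 length=6.706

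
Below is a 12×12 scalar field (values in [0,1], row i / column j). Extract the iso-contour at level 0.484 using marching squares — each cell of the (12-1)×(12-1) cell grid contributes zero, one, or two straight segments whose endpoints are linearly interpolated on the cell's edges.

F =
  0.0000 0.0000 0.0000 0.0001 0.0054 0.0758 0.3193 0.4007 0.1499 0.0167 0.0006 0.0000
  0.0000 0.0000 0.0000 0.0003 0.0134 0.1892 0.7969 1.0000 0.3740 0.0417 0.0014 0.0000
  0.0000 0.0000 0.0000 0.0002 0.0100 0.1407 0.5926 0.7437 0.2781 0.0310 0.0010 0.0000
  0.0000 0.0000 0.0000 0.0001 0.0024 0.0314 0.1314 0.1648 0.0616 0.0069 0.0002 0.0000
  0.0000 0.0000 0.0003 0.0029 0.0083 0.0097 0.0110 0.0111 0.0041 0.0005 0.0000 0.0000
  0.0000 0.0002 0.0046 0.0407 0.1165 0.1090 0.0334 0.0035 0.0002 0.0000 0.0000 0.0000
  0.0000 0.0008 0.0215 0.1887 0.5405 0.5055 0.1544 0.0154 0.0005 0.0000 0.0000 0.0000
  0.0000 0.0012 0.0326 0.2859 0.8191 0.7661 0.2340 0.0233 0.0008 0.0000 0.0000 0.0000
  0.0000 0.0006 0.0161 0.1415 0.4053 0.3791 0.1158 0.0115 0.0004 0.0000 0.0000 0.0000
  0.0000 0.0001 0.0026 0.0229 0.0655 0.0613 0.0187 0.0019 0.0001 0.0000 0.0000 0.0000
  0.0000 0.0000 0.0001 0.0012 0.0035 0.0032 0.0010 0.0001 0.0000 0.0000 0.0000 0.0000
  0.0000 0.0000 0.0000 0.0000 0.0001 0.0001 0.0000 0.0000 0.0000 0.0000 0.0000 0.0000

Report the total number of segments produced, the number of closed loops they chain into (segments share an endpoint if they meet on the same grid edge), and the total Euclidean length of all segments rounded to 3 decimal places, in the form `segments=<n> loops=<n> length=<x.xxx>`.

cell (0,5): code 0100 → (0.345,6.000)–(1.000,5.485)
cell (0,6): code 1100 → (0.139,7.000)–(0.345,6.000)
cell (0,7): code 1000 → (1.000,7.824)–(0.139,7.000)
cell (1,5): code 0110 → (1.000,5.485)–(2.000,5.760)
cell (1,7): code 1001 → (2.000,7.558)–(1.000,7.824)
cell (2,5): code 0010 → (2.000,5.760)–(2.235,6.000)
cell (2,6): code 0011 → (2.235,6.000)–(2.449,7.000)
cell (2,7): code 0001 → (2.449,7.000)–(2.000,7.558)
cell (5,3): code 0100 → (5.867,4.000)–(6.000,3.839)
cell (5,4): code 1100 → (5.946,5.000)–(5.867,4.000)
cell (5,5): code 1000 → (6.000,5.061)–(5.946,5.000)
cell (6,3): code 0110 → (6.000,3.839)–(7.000,3.372)
cell (6,5): code 1001 → (7.000,5.530)–(6.000,5.061)
cell (7,3): code 0010 → (7.000,3.372)–(7.810,4.000)
cell (7,4): code 0011 → (7.810,4.000)–(7.729,5.000)
cell (7,5): code 0001 → (7.729,5.000)–(7.000,5.530)
total: 16 segments, chained into 2 closed loop(s), length Σ = 13.624626

segments=16 loops=2 length=13.625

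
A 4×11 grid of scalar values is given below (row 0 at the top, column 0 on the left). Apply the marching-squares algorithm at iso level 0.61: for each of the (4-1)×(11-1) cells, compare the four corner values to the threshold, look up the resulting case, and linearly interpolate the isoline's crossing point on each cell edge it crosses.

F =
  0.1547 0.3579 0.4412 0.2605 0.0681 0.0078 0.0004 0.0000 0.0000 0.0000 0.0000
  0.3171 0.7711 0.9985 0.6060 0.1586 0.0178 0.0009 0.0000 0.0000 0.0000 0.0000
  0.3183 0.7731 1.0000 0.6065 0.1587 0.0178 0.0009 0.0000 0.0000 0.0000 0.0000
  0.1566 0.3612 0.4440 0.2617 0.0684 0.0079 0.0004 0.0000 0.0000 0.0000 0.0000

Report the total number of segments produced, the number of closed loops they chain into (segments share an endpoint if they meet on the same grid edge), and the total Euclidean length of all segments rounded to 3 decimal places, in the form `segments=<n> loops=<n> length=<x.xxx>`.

cell (0,0): code 0100 → (0.610,1.000)–(1.000,0.645)
cell (0,1): code 1100 → (0.303,2.000)–(0.610,1.000)
cell (0,2): code 1000 → (1.000,2.990)–(0.303,2.000)
cell (1,0): code 0110 → (1.000,0.645)–(2.000,0.641)
cell (1,2): code 1001 → (2.000,2.991)–(1.000,2.990)
cell (2,0): code 0010 → (2.000,0.641)–(2.396,1.000)
cell (2,1): code 0011 → (2.396,1.000)–(2.701,2.000)
cell (2,2): code 0001 → (2.701,2.000)–(2.000,2.991)
total: 8 segments, chained into 1 closed loop(s), length Σ = 7.578033

segments=8 loops=1 length=7.578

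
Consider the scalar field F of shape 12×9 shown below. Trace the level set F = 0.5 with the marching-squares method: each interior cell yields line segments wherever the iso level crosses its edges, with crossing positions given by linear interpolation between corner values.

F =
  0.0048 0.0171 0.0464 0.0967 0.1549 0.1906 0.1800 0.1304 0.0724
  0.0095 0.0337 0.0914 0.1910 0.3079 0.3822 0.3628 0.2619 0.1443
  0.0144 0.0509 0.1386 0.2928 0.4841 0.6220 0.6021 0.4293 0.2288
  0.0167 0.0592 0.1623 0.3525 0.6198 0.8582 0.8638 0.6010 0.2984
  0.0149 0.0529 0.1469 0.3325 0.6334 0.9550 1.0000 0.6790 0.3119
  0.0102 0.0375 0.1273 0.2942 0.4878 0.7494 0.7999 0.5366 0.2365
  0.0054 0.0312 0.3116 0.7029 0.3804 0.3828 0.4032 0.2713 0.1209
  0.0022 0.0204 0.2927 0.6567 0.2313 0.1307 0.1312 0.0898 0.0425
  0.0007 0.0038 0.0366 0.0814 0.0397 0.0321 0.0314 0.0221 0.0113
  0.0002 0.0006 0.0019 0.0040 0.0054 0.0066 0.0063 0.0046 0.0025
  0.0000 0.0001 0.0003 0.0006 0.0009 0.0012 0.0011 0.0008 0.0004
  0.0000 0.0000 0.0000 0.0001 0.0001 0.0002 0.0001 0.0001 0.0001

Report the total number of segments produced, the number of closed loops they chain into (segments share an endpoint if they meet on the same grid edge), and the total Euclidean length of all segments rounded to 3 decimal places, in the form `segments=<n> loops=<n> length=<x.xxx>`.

cell (1,4): code 0100 → (1.491,5.000)–(2.000,4.115)
cell (1,5): code 1100 → (1.573,6.000)–(1.491,5.000)
cell (1,6): code 1000 → (2.000,6.591)–(1.573,6.000)
cell (2,3): code 0100 → (2.117,4.000)–(3.000,3.552)
cell (2,4): code 1110 → (2.000,4.115)–(2.117,4.000)
cell (2,6): code 1101 → (2.412,7.000)–(2.000,6.591)
cell (2,7): code 1000 → (3.000,7.334)–(2.412,7.000)
cell (3,3): code 0110 → (3.000,3.552)–(4.000,3.557)
cell (3,7): code 1001 → (4.000,7.488)–(3.000,7.334)
cell (4,3): code 0010 → (4.000,3.557)–(4.916,4.000)
cell (4,4): code 0111 → (4.916,4.000)–(5.000,4.047)
cell (4,7): code 1001 → (5.000,7.122)–(4.000,7.488)
cell (5,2): code 0100 → (5.504,3.000)–(6.000,2.481)
cell (5,3): code 1000 → (6.000,3.629)–(5.504,3.000)
cell (5,4): code 0010 → (5.000,4.047)–(5.680,5.000)
cell (5,5): code 0011 → (5.680,5.000)–(5.756,6.000)
cell (5,6): code 0011 → (5.756,6.000)–(5.138,7.000)
cell (5,7): code 0001 → (5.138,7.000)–(5.000,7.122)
cell (6,2): code 0110 → (6.000,2.481)–(7.000,2.570)
cell (6,3): code 1001 → (7.000,3.368)–(6.000,3.629)
cell (7,2): code 0010 → (7.000,2.570)–(7.272,3.000)
cell (7,3): code 0001 → (7.272,3.000)–(7.000,3.368)
total: 22 segments, chained into 2 closed loop(s), length Σ = 17.412180

segments=22 loops=2 length=17.412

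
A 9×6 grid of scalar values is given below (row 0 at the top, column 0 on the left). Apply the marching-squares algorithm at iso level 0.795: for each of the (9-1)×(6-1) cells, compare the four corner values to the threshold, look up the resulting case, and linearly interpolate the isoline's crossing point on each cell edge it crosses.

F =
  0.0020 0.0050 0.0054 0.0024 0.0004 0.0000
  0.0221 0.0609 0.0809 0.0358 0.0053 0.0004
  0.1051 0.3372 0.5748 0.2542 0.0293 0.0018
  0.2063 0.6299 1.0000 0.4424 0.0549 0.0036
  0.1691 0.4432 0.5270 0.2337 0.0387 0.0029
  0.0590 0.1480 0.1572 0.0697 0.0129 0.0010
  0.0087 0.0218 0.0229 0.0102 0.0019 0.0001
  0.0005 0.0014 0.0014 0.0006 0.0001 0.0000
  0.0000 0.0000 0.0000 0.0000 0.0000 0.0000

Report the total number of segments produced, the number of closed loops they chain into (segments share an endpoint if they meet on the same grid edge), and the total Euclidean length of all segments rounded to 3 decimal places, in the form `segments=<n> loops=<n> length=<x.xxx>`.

cell (2,1): code 0100 → (2.518,2.000)–(3.000,1.446)
cell (2,2): code 1000 → (3.000,2.368)–(2.518,2.000)
cell (3,1): code 0010 → (3.000,1.446)–(3.433,2.000)
cell (3,2): code 0001 → (3.433,2.000)–(3.000,2.368)
total: 4 segments, chained into 1 closed loop(s), length Σ = 2.612295

segments=4 loops=1 length=2.612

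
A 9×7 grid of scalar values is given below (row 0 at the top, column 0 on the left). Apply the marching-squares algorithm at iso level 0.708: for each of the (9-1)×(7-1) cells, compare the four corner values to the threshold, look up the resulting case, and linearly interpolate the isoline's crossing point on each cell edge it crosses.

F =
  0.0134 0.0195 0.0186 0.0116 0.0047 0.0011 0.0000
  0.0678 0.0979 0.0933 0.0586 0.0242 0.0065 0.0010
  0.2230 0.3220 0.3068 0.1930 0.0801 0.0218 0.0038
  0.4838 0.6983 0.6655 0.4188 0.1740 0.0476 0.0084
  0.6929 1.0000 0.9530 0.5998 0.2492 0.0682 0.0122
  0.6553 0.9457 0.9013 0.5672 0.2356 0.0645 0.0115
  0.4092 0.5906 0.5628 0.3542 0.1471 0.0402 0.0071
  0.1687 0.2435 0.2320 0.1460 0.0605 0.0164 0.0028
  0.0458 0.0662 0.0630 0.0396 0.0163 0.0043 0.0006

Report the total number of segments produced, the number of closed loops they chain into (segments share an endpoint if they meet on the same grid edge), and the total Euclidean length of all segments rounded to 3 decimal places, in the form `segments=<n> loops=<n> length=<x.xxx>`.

cell (3,0): code 0100 → (3.032,1.000)–(4.000,0.049)
cell (3,1): code 1100 → (3.148,2.000)–(3.032,1.000)
cell (3,2): code 1000 → (4.000,2.694)–(3.148,2.000)
cell (4,0): code 0110 → (4.000,0.049)–(5.000,0.181)
cell (4,2): code 1001 → (5.000,2.579)–(4.000,2.694)
cell (5,0): code 0010 → (5.000,0.181)–(5.669,1.000)
cell (5,1): code 0011 → (5.669,1.000)–(5.571,2.000)
cell (5,2): code 0001 → (5.571,2.000)–(5.000,2.579)
total: 8 segments, chained into 1 closed loop(s), length Σ = 8.352678

segments=8 loops=1 length=8.353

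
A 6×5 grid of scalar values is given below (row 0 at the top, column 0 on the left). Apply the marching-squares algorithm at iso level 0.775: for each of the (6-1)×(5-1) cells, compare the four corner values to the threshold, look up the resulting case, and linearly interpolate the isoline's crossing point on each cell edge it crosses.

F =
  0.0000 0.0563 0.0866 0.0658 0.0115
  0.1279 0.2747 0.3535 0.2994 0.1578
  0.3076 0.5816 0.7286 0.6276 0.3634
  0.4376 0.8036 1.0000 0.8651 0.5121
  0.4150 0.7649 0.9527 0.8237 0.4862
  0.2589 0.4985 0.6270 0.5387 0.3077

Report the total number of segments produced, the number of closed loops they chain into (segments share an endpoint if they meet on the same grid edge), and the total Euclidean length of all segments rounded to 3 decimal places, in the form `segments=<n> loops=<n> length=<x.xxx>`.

cell (2,0): code 0100 → (2.871,1.000)–(3.000,0.922)
cell (2,1): code 1100 → (2.171,2.000)–(2.871,1.000)
cell (2,2): code 1100 → (2.621,3.000)–(2.171,2.000)
cell (2,3): code 1000 → (3.000,3.255)–(2.621,3.000)
cell (3,0): code 0010 → (3.000,0.922)–(3.739,1.000)
cell (3,1): code 0111 → (3.739,1.000)–(4.000,1.054)
cell (3,3): code 1001 → (4.000,3.144)–(3.000,3.255)
cell (4,1): code 0010 → (4.000,1.054)–(4.546,2.000)
cell (4,2): code 0011 → (4.546,2.000)–(4.171,3.000)
cell (4,3): code 0001 → (4.171,3.000)–(4.000,3.144)
total: 10 segments, chained into 1 closed loop(s), length Σ = 7.324677

segments=10 loops=1 length=7.325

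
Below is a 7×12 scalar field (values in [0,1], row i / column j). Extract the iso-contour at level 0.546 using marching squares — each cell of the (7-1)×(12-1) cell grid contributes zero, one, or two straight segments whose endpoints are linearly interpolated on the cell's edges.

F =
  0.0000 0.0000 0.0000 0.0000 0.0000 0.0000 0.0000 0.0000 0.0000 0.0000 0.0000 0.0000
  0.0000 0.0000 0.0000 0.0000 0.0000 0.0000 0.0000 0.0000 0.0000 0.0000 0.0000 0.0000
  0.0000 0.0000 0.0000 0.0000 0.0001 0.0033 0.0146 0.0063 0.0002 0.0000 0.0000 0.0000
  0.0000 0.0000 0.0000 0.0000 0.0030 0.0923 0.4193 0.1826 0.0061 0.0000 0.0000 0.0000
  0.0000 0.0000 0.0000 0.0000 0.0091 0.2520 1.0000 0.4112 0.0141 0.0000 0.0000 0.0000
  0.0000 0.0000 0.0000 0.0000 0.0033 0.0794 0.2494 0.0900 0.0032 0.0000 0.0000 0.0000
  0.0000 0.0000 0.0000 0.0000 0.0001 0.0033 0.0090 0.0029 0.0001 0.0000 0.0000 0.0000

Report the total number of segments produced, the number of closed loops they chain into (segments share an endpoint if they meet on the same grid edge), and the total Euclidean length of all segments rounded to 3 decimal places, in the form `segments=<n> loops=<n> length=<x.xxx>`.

cell (3,5): code 0100 → (3.218,6.000)–(4.000,5.393)
cell (3,6): code 1000 → (4.000,6.771)–(3.218,6.000)
cell (4,5): code 0010 → (4.000,5.393)–(4.605,6.000)
cell (4,6): code 0001 → (4.605,6.000)–(4.000,6.771)
total: 4 segments, chained into 1 closed loop(s), length Σ = 3.924697

segments=4 loops=1 length=3.925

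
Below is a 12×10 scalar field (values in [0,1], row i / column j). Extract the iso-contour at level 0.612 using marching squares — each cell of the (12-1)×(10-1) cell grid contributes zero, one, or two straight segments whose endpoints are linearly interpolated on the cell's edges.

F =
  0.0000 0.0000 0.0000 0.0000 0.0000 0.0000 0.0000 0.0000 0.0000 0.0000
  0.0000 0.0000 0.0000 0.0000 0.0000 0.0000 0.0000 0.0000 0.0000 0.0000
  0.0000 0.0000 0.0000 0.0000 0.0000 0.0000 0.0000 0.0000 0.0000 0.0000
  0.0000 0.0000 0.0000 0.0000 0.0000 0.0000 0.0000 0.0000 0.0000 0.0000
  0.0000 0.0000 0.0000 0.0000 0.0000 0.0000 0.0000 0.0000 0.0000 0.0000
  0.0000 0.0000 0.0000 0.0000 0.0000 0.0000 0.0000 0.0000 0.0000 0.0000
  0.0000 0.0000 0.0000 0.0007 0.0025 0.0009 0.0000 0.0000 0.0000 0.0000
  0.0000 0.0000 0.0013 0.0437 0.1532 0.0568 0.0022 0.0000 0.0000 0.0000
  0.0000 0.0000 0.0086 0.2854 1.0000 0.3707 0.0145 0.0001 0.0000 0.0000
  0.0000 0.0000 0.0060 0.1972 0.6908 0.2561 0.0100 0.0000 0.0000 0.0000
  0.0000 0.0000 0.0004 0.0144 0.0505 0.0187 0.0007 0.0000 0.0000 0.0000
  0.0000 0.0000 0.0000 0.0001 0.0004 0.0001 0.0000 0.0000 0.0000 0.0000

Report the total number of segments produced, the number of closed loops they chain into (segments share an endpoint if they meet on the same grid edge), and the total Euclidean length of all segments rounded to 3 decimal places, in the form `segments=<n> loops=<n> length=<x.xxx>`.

segments=6 loops=1 length=4.061

cell (7,3): code 0100 → (7.542,4.000)–(8.000,3.457)
cell (7,4): code 1000 → (8.000,4.617)–(7.542,4.000)
cell (8,3): code 0110 → (8.000,3.457)–(9.000,3.840)
cell (8,4): code 1001 → (9.000,4.181)–(8.000,4.617)
cell (9,3): code 0010 → (9.000,3.840)–(9.123,4.000)
cell (9,4): code 0001 → (9.123,4.000)–(9.000,4.181)
total: 6 segments, chained into 1 closed loop(s), length Σ = 4.060883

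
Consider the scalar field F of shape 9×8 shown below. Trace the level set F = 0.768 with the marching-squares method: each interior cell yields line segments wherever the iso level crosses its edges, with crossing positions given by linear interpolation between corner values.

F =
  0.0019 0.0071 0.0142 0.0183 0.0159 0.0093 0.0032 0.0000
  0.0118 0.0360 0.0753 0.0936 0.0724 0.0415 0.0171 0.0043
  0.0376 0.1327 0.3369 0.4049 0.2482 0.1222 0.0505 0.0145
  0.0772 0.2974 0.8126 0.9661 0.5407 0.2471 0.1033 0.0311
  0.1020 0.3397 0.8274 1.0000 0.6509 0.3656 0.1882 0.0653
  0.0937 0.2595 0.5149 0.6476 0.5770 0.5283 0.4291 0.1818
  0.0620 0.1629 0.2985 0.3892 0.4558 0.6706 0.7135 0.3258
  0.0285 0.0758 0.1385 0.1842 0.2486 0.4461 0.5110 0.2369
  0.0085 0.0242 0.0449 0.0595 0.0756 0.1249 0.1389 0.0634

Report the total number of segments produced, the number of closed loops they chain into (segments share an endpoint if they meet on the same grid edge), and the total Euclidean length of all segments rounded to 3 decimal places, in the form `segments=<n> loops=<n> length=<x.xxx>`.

segments=8 loops=1 length=6.031

cell (2,1): code 0100 → (2.906,2.000)–(3.000,1.913)
cell (2,2): code 1100 → (2.647,3.000)–(2.906,2.000)
cell (2,3): code 1000 → (3.000,3.466)–(2.647,3.000)
cell (3,1): code 0110 → (3.000,1.913)–(4.000,1.878)
cell (3,3): code 1001 → (4.000,3.665)–(3.000,3.466)
cell (4,1): code 0010 → (4.000,1.878)–(4.190,2.000)
cell (4,2): code 0011 → (4.190,2.000)–(4.658,3.000)
cell (4,3): code 0001 → (4.658,3.000)–(4.000,3.665)
total: 8 segments, chained into 1 closed loop(s), length Σ = 6.030627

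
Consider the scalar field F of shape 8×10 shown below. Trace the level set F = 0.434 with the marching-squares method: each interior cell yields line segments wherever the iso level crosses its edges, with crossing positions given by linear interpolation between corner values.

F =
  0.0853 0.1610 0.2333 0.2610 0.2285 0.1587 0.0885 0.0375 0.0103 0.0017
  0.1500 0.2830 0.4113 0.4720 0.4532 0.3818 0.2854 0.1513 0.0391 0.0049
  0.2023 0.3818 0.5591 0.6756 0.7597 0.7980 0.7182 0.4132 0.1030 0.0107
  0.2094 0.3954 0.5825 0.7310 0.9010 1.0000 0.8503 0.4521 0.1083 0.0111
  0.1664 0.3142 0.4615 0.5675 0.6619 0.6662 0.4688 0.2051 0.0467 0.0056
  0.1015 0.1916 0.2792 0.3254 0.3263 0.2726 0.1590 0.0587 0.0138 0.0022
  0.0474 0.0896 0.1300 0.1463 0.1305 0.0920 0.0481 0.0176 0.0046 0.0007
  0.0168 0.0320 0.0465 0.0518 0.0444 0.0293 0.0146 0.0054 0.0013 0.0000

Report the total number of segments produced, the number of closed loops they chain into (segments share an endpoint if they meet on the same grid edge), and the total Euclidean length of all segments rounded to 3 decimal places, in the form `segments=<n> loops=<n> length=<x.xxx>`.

cell (0,2): code 0100 → (0.820,3.000)–(1.000,2.374)
cell (0,3): code 1100 → (0.915,4.000)–(0.820,3.000)
cell (0,4): code 1000 → (1.000,4.269)–(0.915,4.000)
cell (1,1): code 0100 → (1.154,2.000)–(2.000,1.294)
cell (1,2): code 1110 → (1.000,2.374)–(1.154,2.000)
cell (1,4): code 1101 → (1.125,5.000)–(1.000,4.269)
cell (1,5): code 1100 → (1.343,6.000)–(1.125,5.000)
cell (1,6): code 1000 → (2.000,6.932)–(1.343,6.000)
cell (2,1): code 0110 → (2.000,1.294)–(3.000,1.206)
cell (2,6): code 1101 → (2.535,7.000)–(2.000,6.932)
cell (2,7): code 1000 → (3.000,7.053)–(2.535,7.000)
cell (3,1): code 0110 → (3.000,1.206)–(4.000,1.813)
cell (3,6): code 1011 → (4.000,6.132)–(3.073,7.000)
cell (3,7): code 0001 → (3.073,7.000)–(3.000,7.053)
cell (4,1): code 0010 → (4.000,1.813)–(4.151,2.000)
cell (4,2): code 0011 → (4.151,2.000)–(4.551,3.000)
cell (4,3): code 0011 → (4.551,3.000)–(4.679,4.000)
cell (4,4): code 0011 → (4.679,4.000)–(4.590,5.000)
cell (4,5): code 0011 → (4.590,5.000)–(4.112,6.000)
cell (4,6): code 0001 → (4.112,6.000)–(4.000,6.132)
total: 20 segments, chained into 1 closed loop(s), length Σ = 15.501265

segments=20 loops=1 length=15.501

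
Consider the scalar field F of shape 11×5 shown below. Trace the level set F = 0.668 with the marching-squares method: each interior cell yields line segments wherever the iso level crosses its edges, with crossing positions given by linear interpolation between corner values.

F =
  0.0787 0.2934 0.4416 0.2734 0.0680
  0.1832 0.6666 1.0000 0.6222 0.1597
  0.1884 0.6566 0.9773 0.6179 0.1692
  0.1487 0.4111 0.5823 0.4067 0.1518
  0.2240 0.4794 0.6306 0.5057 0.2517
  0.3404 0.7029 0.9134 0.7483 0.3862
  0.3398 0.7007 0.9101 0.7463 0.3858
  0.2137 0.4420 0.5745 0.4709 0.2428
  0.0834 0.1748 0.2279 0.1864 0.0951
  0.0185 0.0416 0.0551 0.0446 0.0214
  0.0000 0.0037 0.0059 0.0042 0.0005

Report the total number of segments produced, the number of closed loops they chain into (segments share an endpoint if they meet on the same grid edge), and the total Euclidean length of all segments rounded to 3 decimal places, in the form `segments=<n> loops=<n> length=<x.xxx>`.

cell (0,1): code 0100 → (0.405,2.000)–(1.000,1.004)
cell (0,2): code 1000 → (1.000,2.879)–(0.405,2.000)
cell (1,1): code 0110 → (1.000,1.004)–(2.000,1.036)
cell (1,2): code 1001 → (2.000,2.861)–(1.000,2.879)
cell (2,1): code 0010 → (2.000,1.036)–(2.783,2.000)
cell (2,2): code 0001 → (2.783,2.000)–(2.000,2.861)
cell (4,0): code 0100 → (4.844,1.000)–(5.000,0.904)
cell (4,1): code 1100 → (4.132,2.000)–(4.844,1.000)
cell (4,2): code 1100 → (4.669,3.000)–(4.132,2.000)
cell (4,3): code 1000 → (5.000,3.222)–(4.669,3.000)
cell (5,0): code 0110 → (5.000,0.904)–(6.000,0.909)
cell (5,3): code 1001 → (6.000,3.217)–(5.000,3.222)
cell (6,0): code 0010 → (6.000,0.909)–(6.126,1.000)
cell (6,1): code 0011 → (6.126,1.000)–(6.721,2.000)
cell (6,2): code 0011 → (6.721,2.000)–(6.284,3.000)
cell (6,3): code 0001 → (6.284,3.000)–(6.000,3.217)
total: 16 segments, chained into 2 closed loop(s), length Σ = 14.339738

segments=16 loops=2 length=14.340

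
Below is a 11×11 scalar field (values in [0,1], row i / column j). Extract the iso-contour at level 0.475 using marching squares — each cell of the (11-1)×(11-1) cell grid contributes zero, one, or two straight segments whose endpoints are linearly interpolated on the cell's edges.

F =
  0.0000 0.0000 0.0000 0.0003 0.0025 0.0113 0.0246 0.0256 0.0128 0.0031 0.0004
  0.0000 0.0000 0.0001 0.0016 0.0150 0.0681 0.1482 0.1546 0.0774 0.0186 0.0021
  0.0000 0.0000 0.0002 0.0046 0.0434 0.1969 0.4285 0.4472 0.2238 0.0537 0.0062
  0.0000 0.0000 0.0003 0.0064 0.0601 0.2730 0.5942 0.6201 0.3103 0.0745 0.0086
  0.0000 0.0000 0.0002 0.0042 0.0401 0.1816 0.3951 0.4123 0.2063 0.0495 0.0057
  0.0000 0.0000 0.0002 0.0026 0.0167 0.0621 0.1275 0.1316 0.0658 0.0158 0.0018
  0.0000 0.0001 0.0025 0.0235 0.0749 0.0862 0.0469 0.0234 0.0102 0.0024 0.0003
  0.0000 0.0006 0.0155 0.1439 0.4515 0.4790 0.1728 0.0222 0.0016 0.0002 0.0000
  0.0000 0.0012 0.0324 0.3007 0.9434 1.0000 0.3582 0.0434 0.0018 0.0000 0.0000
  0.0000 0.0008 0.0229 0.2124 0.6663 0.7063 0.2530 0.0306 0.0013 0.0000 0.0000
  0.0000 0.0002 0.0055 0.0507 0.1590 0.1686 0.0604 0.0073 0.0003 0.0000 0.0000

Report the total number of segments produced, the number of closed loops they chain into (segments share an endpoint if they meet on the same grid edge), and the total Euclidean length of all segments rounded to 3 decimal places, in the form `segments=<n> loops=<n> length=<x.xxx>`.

cell (2,5): code 0100 → (2.281,6.000)–(3.000,5.629)
cell (2,6): code 1100 → (2.161,7.000)–(2.281,6.000)
cell (2,7): code 1000 → (3.000,7.468)–(2.161,7.000)
cell (3,5): code 0010 → (3.000,5.629)–(3.599,6.000)
cell (3,6): code 0011 → (3.599,6.000)–(3.698,7.000)
cell (3,7): code 0001 → (3.698,7.000)–(3.000,7.468)
cell (6,4): code 0100 → (6.990,5.000)–(7.000,4.855)
cell (6,5): code 1000 → (7.000,5.013)–(6.990,5.000)
cell (7,3): code 0100 → (7.048,4.000)–(8.000,3.271)
cell (7,4): code 1110 → (7.000,4.855)–(7.048,4.000)
cell (7,5): code 1001 → (8.000,5.818)–(7.000,5.013)
cell (8,3): code 0110 → (8.000,3.271)–(9.000,3.579)
cell (8,5): code 1001 → (9.000,5.510)–(8.000,5.818)
cell (9,3): code 0010 → (9.000,3.579)–(9.377,4.000)
cell (9,4): code 0011 → (9.377,4.000)–(9.430,5.000)
cell (9,5): code 0001 → (9.430,5.000)–(9.000,5.510)
total: 16 segments, chained into 2 closed loop(s), length Σ = 13.155675

segments=16 loops=2 length=13.156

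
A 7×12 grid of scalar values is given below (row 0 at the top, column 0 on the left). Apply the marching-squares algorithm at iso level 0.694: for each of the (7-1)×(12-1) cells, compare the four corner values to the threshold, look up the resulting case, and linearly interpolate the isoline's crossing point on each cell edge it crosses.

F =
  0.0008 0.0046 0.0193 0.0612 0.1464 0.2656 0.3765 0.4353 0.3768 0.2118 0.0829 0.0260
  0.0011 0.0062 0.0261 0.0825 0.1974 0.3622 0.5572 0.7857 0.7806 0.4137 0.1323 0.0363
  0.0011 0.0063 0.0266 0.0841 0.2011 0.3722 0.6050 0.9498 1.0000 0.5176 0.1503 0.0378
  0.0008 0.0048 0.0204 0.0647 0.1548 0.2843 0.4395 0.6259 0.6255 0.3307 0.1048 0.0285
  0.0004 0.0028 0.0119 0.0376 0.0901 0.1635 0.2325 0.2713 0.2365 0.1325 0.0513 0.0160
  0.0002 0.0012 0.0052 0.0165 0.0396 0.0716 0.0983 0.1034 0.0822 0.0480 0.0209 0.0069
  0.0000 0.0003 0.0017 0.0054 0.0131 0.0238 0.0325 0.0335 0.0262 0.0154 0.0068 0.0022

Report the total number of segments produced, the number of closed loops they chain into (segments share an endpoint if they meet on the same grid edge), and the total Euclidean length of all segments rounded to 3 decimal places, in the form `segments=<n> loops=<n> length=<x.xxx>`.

cell (0,6): code 0100 → (0.738,7.000)–(1.000,6.599)
cell (0,7): code 1100 → (0.786,8.000)–(0.738,7.000)
cell (0,8): code 1000 → (1.000,8.236)–(0.786,8.000)
cell (1,6): code 0110 → (1.000,6.599)–(2.000,6.258)
cell (1,8): code 1001 → (2.000,8.634)–(1.000,8.236)
cell (2,6): code 0010 → (2.000,6.258)–(2.790,7.000)
cell (2,7): code 0011 → (2.790,7.000)–(2.817,8.000)
cell (2,8): code 0001 → (2.817,8.000)–(2.000,8.634)
total: 8 segments, chained into 1 closed loop(s), length Σ = 7.050274

segments=8 loops=1 length=7.050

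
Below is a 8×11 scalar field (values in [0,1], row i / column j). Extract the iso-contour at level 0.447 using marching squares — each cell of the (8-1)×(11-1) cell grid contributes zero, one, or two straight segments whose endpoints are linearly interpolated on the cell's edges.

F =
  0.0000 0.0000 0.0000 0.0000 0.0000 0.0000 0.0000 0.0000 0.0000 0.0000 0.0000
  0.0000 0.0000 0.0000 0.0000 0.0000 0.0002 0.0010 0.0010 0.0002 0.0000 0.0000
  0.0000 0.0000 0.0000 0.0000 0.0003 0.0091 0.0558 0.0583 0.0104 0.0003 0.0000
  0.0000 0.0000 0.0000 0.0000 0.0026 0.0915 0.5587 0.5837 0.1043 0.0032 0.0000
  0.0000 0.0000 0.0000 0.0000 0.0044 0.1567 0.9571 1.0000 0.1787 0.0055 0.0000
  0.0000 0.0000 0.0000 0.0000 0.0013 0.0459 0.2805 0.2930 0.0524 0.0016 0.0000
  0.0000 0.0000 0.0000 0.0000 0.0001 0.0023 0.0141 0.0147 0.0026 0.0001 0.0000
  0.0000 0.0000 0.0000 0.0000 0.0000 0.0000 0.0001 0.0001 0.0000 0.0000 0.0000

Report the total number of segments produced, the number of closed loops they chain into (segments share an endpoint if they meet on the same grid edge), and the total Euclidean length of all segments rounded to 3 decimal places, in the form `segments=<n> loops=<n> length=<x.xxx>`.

cell (2,5): code 0100 → (2.778,6.000)–(3.000,5.761)
cell (2,6): code 1100 → (2.740,7.000)–(2.778,6.000)
cell (2,7): code 1000 → (3.000,7.285)–(2.740,7.000)
cell (3,5): code 0110 → (3.000,5.761)–(4.000,5.363)
cell (3,7): code 1001 → (4.000,7.673)–(3.000,7.285)
cell (4,5): code 0010 → (4.000,5.363)–(4.754,6.000)
cell (4,6): code 0011 → (4.754,6.000)–(4.782,7.000)
cell (4,7): code 0001 → (4.782,7.000)–(4.000,7.673)
total: 8 segments, chained into 1 closed loop(s), length Σ = 6.881803

segments=8 loops=1 length=6.882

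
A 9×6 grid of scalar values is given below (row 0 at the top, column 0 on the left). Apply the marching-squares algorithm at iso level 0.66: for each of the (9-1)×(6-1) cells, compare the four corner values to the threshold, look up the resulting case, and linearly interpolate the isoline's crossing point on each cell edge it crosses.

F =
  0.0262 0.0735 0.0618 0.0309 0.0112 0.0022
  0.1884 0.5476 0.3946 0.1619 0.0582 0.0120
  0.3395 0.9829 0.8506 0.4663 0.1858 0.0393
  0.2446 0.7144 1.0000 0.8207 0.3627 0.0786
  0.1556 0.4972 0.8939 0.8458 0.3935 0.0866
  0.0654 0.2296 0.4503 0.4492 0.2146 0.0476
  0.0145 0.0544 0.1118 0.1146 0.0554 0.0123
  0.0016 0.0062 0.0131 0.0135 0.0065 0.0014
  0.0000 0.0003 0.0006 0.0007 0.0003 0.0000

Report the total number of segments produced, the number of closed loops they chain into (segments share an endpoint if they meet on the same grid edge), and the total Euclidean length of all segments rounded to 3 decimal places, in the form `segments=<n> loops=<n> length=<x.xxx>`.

cell (1,0): code 0100 → (1.258,1.000)–(2.000,0.498)
cell (1,1): code 1100 → (1.582,2.000)–(1.258,1.000)
cell (1,2): code 1000 → (2.000,2.496)–(1.582,2.000)
cell (2,0): code 0110 → (2.000,0.498)–(3.000,0.884)
cell (2,2): code 1101 → (2.547,3.000)–(2.000,2.496)
cell (2,3): code 1000 → (3.000,3.351)–(2.547,3.000)
cell (3,0): code 0010 → (3.000,0.884)–(3.250,1.000)
cell (3,1): code 0111 → (3.250,1.000)–(4.000,1.410)
cell (3,3): code 1001 → (4.000,3.411)–(3.000,3.351)
cell (4,1): code 0010 → (4.000,1.410)–(4.527,2.000)
cell (4,2): code 0011 → (4.527,2.000)–(4.468,3.000)
cell (4,3): code 0001 → (4.468,3.000)–(4.000,3.411)
total: 12 segments, chained into 1 closed loop(s), length Σ = 9.532157

segments=12 loops=1 length=9.532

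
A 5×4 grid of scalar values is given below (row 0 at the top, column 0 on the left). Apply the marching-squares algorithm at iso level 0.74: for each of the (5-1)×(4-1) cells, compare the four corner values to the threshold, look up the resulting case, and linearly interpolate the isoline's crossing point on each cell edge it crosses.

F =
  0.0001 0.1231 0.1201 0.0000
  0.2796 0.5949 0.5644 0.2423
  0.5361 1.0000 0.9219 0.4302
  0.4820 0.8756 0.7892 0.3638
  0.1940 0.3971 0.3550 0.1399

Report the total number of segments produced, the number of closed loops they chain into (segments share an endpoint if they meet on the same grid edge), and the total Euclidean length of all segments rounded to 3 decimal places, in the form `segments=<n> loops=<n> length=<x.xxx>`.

segments=8 loops=1 length=6.167

cell (1,0): code 0100 → (1.358,1.000)–(2.000,0.440)
cell (1,1): code 1100 → (1.491,2.000)–(1.358,1.000)
cell (1,2): code 1000 → (2.000,2.370)–(1.491,2.000)
cell (2,0): code 0110 → (2.000,0.440)–(3.000,0.655)
cell (2,2): code 1001 → (3.000,2.116)–(2.000,2.370)
cell (3,0): code 0010 → (3.000,0.655)–(3.283,1.000)
cell (3,1): code 0011 → (3.283,1.000)–(3.113,2.000)
cell (3,2): code 0001 → (3.113,2.000)–(3.000,2.116)
total: 8 segments, chained into 1 closed loop(s), length Σ = 6.167214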